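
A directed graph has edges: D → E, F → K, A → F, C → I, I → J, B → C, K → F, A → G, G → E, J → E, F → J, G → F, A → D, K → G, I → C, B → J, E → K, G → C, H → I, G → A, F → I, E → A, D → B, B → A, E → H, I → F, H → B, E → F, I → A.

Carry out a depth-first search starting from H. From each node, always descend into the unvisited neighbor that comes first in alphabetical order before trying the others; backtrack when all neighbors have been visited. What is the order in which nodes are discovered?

Visit H
H → B
B → A
A → D
D → E
E → F
F → I
I → C
I → J
F → K
K → G

H, B, A, D, E, F, I, C, J, K, G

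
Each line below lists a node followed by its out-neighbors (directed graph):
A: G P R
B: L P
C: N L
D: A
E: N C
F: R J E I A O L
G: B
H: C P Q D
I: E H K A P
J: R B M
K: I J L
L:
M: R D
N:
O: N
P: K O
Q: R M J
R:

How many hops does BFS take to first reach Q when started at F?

3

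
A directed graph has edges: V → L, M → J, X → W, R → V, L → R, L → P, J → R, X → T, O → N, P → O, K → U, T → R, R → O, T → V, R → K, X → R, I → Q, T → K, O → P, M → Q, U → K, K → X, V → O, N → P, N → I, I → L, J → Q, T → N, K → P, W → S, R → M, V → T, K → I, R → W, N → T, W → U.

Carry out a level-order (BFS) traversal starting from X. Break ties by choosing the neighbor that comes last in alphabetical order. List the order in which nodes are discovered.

X -> W -> T -> R -> U -> S -> V -> N -> K -> O -> M -> L -> P -> I -> Q -> J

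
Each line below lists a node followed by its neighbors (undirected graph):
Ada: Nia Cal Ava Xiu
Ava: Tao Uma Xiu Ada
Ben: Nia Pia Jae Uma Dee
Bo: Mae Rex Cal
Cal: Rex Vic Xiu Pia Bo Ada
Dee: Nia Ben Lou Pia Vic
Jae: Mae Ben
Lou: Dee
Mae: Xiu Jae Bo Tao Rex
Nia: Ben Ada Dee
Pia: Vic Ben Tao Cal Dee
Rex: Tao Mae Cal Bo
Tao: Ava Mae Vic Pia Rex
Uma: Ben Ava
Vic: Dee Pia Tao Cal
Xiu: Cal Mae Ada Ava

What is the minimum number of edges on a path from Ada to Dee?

2

Level 0: Ada
Level 1: Ava, Cal, Nia, Xiu
Level 2: Ben, Bo, Dee, Mae, Pia, Rex, Tao, Uma, Vic
Level 3: Jae, Lou
Dee first appears at level 2.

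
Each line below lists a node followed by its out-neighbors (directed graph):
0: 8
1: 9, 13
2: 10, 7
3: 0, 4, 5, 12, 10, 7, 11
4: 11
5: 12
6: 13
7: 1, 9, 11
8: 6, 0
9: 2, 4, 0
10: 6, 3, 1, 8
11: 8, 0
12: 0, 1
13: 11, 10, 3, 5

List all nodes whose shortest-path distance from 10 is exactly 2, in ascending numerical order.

Level 0: 10
Level 1: 1, 3, 6, 8
Level 2: 0, 4, 5, 7, 9, 11, 12, 13
Level 3: 2

0, 4, 5, 7, 9, 11, 12, 13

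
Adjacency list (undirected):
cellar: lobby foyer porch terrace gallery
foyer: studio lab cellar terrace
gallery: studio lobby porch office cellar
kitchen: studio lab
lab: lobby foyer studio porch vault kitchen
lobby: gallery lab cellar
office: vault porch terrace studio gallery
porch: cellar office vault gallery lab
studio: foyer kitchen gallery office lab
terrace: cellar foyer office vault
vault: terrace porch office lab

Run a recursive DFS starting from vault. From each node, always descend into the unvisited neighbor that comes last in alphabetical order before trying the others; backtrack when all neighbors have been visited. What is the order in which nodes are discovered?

vault -> terrace -> office -> studio -> lab -> porch -> gallery -> lobby -> cellar -> foyer -> kitchen

Visit vault
vault → terrace
terrace → office
office → studio
studio → lab
lab → porch
porch → gallery
gallery → lobby
lobby → cellar
cellar → foyer
lab → kitchen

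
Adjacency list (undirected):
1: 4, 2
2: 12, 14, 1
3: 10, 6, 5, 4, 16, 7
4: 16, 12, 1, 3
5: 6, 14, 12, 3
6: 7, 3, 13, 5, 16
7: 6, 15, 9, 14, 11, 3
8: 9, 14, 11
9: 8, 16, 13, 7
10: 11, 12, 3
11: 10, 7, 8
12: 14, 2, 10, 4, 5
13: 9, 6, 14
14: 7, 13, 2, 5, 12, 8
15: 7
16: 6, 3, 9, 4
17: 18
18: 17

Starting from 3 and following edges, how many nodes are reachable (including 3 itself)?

16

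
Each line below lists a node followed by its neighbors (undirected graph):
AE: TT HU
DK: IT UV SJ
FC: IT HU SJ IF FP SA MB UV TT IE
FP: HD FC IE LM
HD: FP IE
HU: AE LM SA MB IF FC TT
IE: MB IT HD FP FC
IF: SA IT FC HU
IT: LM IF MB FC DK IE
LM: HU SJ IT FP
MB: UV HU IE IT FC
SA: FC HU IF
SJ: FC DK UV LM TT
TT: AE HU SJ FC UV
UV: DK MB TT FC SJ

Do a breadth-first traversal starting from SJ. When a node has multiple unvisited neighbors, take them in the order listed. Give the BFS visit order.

Visit SJ; enqueue FC, DK, UV, LM, TT → queue [FC, DK, UV, LM, TT]
Visit FC; enqueue IT, HU, IF, FP, SA, MB, IE → queue [DK, UV, LM, TT, IT, HU, IF, FP, SA, MB, IE]
Visit DK → queue [UV, LM, TT, IT, HU, IF, FP, SA, MB, IE]
Visit UV → queue [LM, TT, IT, HU, IF, FP, SA, MB, IE]
Visit LM → queue [TT, IT, HU, IF, FP, SA, MB, IE]
Visit TT; enqueue AE → queue [IT, HU, IF, FP, SA, MB, IE, AE]
Visit IT → queue [HU, IF, FP, SA, MB, IE, AE]
Visit HU → queue [IF, FP, SA, MB, IE, AE]
Visit IF → queue [FP, SA, MB, IE, AE]
Visit FP; enqueue HD → queue [SA, MB, IE, AE, HD]
Visit SA → queue [MB, IE, AE, HD]
Visit MB → queue [IE, AE, HD]
Visit IE → queue [AE, HD]
Visit AE → queue [HD]
Visit HD → queue []

SJ, FC, DK, UV, LM, TT, IT, HU, IF, FP, SA, MB, IE, AE, HD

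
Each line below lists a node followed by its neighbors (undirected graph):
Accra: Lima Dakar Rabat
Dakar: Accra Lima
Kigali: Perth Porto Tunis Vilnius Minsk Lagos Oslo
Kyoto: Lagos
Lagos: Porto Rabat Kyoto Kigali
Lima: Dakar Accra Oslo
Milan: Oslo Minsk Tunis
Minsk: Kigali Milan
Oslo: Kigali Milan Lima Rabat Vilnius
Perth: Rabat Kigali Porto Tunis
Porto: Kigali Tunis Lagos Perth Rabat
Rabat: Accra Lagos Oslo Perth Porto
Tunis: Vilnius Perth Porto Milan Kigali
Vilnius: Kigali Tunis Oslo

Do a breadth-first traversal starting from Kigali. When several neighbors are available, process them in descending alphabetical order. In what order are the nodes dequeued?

Kigali Vilnius Tunis Porto Perth Oslo Minsk Lagos Milan Rabat Lima Kyoto Accra Dakar

Visit Kigali; enqueue Vilnius, Tunis, Porto, Perth, Oslo, Minsk, Lagos → queue [Vilnius, Tunis, Porto, Perth, Oslo, Minsk, Lagos]
Visit Vilnius → queue [Tunis, Porto, Perth, Oslo, Minsk, Lagos]
Visit Tunis; enqueue Milan → queue [Porto, Perth, Oslo, Minsk, Lagos, Milan]
Visit Porto; enqueue Rabat → queue [Perth, Oslo, Minsk, Lagos, Milan, Rabat]
Visit Perth → queue [Oslo, Minsk, Lagos, Milan, Rabat]
Visit Oslo; enqueue Lima → queue [Minsk, Lagos, Milan, Rabat, Lima]
Visit Minsk → queue [Lagos, Milan, Rabat, Lima]
Visit Lagos; enqueue Kyoto → queue [Milan, Rabat, Lima, Kyoto]
Visit Milan → queue [Rabat, Lima, Kyoto]
Visit Rabat; enqueue Accra → queue [Lima, Kyoto, Accra]
Visit Lima; enqueue Dakar → queue [Kyoto, Accra, Dakar]
Visit Kyoto → queue [Accra, Dakar]
Visit Accra → queue [Dakar]
Visit Dakar → queue []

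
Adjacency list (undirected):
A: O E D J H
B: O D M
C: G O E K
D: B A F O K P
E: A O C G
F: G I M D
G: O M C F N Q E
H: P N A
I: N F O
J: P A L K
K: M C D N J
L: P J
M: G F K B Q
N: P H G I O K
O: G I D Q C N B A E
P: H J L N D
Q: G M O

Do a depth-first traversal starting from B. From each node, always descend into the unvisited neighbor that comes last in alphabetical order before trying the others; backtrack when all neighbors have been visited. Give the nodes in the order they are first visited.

B, O, Q, M, K, N, P, L, J, A, H, E, G, F, I, D, C

Visit B
B → O
O → Q
Q → M
M → K
K → N
N → P
P → L
L → J
J → A
A → H
A → E
E → G
G → F
F → I
F → D
G → C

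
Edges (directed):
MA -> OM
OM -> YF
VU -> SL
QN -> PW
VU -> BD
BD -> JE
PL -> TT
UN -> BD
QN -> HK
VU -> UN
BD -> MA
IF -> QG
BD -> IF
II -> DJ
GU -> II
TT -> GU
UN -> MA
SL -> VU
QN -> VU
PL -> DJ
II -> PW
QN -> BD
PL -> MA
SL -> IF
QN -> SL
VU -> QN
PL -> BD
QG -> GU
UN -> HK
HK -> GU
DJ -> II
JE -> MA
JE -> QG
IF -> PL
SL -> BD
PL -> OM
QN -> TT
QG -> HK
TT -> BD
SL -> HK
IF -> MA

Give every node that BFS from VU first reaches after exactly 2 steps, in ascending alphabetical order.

Level 0: VU
Level 1: BD, QN, SL, UN
Level 2: HK, IF, JE, MA, PW, TT
Level 3: GU, OM, PL, QG
Level 4: DJ, II, YF

HK, IF, JE, MA, PW, TT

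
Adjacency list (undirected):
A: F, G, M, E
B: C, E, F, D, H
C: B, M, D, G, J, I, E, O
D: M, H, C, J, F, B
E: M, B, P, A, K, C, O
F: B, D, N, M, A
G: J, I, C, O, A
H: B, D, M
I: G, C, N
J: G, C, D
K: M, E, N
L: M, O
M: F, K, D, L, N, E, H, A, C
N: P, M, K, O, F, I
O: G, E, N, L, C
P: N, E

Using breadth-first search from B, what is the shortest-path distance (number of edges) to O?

2

Level 0: B
Level 1: C, D, E, F, H
Level 2: A, G, I, J, K, M, N, O, P
Level 3: L
O first appears at level 2.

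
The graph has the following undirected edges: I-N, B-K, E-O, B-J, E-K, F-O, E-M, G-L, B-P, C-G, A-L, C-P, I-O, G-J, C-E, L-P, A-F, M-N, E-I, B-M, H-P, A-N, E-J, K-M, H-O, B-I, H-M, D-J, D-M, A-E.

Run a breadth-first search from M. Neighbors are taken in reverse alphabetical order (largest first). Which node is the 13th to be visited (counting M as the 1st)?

Visit M; enqueue N, K, H, E, D, B → queue [N, K, H, E, D, B]
Visit N; enqueue I, A → queue [K, H, E, D, B, I, A]
Visit K → queue [H, E, D, B, I, A]
Visit H; enqueue P, O → queue [E, D, B, I, A, P, O]
Visit E; enqueue J, C → queue [D, B, I, A, P, O, J, C]
Visit D → queue [B, I, A, P, O, J, C]
Visit B → queue [I, A, P, O, J, C]
Visit I → queue [A, P, O, J, C]
Visit A; enqueue L, F → queue [P, O, J, C, L, F]
Visit P → queue [O, J, C, L, F]
Visit O → queue [J, C, L, F]
Visit J; enqueue G → queue [C, L, F, G]
Visit C → queue [L, F, G]
Visit L → queue [F, G]
Visit F → queue [G]
Visit G → queue []

Visit order: M, N, K, H, E, D, B, I, A, P, O, J, C, L, F, G

C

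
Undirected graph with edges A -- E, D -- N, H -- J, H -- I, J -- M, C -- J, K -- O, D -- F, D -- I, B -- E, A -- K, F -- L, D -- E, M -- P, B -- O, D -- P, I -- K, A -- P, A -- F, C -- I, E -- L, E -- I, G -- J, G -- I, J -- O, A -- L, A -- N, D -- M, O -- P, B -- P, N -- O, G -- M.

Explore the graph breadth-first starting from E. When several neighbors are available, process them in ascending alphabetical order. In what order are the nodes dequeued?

E A B D I L F K N P O M C G H J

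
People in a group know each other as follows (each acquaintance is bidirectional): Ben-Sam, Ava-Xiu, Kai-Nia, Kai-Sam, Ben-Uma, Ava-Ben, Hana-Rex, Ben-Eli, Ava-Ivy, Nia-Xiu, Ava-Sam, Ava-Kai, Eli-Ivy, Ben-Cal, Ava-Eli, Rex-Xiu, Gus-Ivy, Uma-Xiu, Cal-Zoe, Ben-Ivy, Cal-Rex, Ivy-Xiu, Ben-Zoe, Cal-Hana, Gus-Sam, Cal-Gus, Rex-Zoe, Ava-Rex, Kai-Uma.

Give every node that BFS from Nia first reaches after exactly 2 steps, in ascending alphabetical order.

Ava, Ivy, Rex, Sam, Uma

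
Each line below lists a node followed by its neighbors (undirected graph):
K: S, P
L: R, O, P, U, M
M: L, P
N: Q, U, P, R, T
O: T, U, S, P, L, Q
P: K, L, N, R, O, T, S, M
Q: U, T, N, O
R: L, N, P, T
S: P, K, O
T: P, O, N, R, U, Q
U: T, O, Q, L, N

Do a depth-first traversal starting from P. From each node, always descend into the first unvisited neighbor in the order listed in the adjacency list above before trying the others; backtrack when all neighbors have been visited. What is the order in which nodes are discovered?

P → K → S → O → T → N → Q → U → L → R → M

Visit P
P → K
K → S
S → O
O → T
T → N
N → Q
Q → U
U → L
L → R
L → M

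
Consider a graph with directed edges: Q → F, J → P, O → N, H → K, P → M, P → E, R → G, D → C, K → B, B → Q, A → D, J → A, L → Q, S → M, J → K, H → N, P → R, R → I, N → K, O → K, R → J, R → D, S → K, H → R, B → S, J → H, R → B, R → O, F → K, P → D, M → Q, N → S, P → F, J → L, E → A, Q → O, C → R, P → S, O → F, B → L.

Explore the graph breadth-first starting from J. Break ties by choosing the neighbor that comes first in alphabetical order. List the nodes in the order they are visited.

J, A, H, K, L, P, D, N, R, B, Q, E, F, M, S, C, G, I, O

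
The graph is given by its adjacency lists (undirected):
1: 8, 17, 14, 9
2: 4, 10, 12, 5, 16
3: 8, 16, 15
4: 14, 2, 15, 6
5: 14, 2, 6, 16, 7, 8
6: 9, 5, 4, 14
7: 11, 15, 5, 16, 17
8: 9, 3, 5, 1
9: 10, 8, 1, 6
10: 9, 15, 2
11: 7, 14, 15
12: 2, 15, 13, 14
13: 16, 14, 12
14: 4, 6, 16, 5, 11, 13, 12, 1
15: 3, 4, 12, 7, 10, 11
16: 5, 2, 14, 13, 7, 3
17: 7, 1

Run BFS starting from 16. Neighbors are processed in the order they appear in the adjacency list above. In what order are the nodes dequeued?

Visit 16; enqueue 5, 2, 14, 13, 7, 3 → queue [5, 2, 14, 13, 7, 3]
Visit 5; enqueue 6, 8 → queue [2, 14, 13, 7, 3, 6, 8]
Visit 2; enqueue 4, 10, 12 → queue [14, 13, 7, 3, 6, 8, 4, 10, 12]
Visit 14; enqueue 11, 1 → queue [13, 7, 3, 6, 8, 4, 10, 12, 11, 1]
Visit 13 → queue [7, 3, 6, 8, 4, 10, 12, 11, 1]
Visit 7; enqueue 15, 17 → queue [3, 6, 8, 4, 10, 12, 11, 1, 15, 17]
Visit 3 → queue [6, 8, 4, 10, 12, 11, 1, 15, 17]
Visit 6; enqueue 9 → queue [8, 4, 10, 12, 11, 1, 15, 17, 9]
Visit 8 → queue [4, 10, 12, 11, 1, 15, 17, 9]
Visit 4 → queue [10, 12, 11, 1, 15, 17, 9]
Visit 10 → queue [12, 11, 1, 15, 17, 9]
Visit 12 → queue [11, 1, 15, 17, 9]
Visit 11 → queue [1, 15, 17, 9]
Visit 1 → queue [15, 17, 9]
Visit 15 → queue [17, 9]
Visit 17 → queue [9]
Visit 9 → queue []

16, 5, 2, 14, 13, 7, 3, 6, 8, 4, 10, 12, 11, 1, 15, 17, 9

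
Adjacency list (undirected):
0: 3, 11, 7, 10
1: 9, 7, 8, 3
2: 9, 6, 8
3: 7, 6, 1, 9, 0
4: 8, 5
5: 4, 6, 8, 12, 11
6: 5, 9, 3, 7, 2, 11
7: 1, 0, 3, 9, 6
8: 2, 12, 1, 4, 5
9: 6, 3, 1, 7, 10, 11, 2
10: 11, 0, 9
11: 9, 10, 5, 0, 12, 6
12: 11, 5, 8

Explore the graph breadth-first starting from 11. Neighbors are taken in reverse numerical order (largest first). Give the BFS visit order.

11 12 10 9 6 5 0 8 7 3 2 1 4

Visit 11; enqueue 12, 10, 9, 6, 5, 0 → queue [12, 10, 9, 6, 5, 0]
Visit 12; enqueue 8 → queue [10, 9, 6, 5, 0, 8]
Visit 10 → queue [9, 6, 5, 0, 8]
Visit 9; enqueue 7, 3, 2, 1 → queue [6, 5, 0, 8, 7, 3, 2, 1]
Visit 6 → queue [5, 0, 8, 7, 3, 2, 1]
Visit 5; enqueue 4 → queue [0, 8, 7, 3, 2, 1, 4]
Visit 0 → queue [8, 7, 3, 2, 1, 4]
Visit 8 → queue [7, 3, 2, 1, 4]
Visit 7 → queue [3, 2, 1, 4]
Visit 3 → queue [2, 1, 4]
Visit 2 → queue [1, 4]
Visit 1 → queue [4]
Visit 4 → queue []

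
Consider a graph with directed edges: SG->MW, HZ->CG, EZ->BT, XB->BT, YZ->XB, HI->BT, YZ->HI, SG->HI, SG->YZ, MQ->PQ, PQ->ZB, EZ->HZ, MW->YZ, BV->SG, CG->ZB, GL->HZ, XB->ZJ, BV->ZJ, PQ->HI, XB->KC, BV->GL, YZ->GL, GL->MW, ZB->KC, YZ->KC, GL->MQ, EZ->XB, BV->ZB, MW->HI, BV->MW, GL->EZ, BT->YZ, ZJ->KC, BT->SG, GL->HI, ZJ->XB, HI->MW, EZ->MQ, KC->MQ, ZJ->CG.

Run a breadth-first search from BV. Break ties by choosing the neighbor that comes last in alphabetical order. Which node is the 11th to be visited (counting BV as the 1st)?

HI

Visit BV; enqueue ZJ, ZB, SG, MW, GL → queue [ZJ, ZB, SG, MW, GL]
Visit ZJ; enqueue XB, KC, CG → queue [ZB, SG, MW, GL, XB, KC, CG]
Visit ZB → queue [SG, MW, GL, XB, KC, CG]
Visit SG; enqueue YZ, HI → queue [MW, GL, XB, KC, CG, YZ, HI]
Visit MW → queue [GL, XB, KC, CG, YZ, HI]
Visit GL; enqueue MQ, HZ, EZ → queue [XB, KC, CG, YZ, HI, MQ, HZ, EZ]
Visit XB; enqueue BT → queue [KC, CG, YZ, HI, MQ, HZ, EZ, BT]
Visit KC → queue [CG, YZ, HI, MQ, HZ, EZ, BT]
Visit CG → queue [YZ, HI, MQ, HZ, EZ, BT]
Visit YZ → queue [HI, MQ, HZ, EZ, BT]
Visit HI → queue [MQ, HZ, EZ, BT]
Visit MQ; enqueue PQ → queue [HZ, EZ, BT, PQ]
Visit HZ → queue [EZ, BT, PQ]
Visit EZ → queue [BT, PQ]
Visit BT → queue [PQ]
Visit PQ → queue []

Visit order: BV, ZJ, ZB, SG, MW, GL, XB, KC, CG, YZ, HI, MQ, HZ, EZ, BT, PQ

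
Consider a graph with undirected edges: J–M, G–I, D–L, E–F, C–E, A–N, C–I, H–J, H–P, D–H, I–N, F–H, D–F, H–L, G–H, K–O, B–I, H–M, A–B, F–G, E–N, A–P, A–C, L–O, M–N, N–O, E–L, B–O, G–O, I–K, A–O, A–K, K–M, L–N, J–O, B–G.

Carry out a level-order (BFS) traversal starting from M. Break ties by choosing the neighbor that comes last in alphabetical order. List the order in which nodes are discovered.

M → N → K → J → H → O → L → I → E → A → P → G → F → D → B → C

Visit M; enqueue N, K, J, H → queue [N, K, J, H]
Visit N; enqueue O, L, I, E, A → queue [K, J, H, O, L, I, E, A]
Visit K → queue [J, H, O, L, I, E, A]
Visit J → queue [H, O, L, I, E, A]
Visit H; enqueue P, G, F, D → queue [O, L, I, E, A, P, G, F, D]
Visit O; enqueue B → queue [L, I, E, A, P, G, F, D, B]
Visit L → queue [I, E, A, P, G, F, D, B]
Visit I; enqueue C → queue [E, A, P, G, F, D, B, C]
Visit E → queue [A, P, G, F, D, B, C]
Visit A → queue [P, G, F, D, B, C]
Visit P → queue [G, F, D, B, C]
Visit G → queue [F, D, B, C]
Visit F → queue [D, B, C]
Visit D → queue [B, C]
Visit B → queue [C]
Visit C → queue []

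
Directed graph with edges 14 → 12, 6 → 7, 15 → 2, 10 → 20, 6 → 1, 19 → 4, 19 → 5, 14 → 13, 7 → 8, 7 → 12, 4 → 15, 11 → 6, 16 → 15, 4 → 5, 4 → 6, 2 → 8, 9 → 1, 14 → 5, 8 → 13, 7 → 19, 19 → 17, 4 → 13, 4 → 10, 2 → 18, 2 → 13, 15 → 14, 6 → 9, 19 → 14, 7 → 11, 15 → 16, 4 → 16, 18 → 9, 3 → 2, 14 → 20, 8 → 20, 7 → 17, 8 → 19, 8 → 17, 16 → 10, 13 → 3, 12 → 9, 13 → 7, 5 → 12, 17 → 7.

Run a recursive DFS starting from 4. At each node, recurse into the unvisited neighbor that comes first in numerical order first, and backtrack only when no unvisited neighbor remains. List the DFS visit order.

4, 5, 12, 9, 1, 6, 7, 8, 13, 3, 2, 18, 17, 19, 14, 20, 11, 10, 15, 16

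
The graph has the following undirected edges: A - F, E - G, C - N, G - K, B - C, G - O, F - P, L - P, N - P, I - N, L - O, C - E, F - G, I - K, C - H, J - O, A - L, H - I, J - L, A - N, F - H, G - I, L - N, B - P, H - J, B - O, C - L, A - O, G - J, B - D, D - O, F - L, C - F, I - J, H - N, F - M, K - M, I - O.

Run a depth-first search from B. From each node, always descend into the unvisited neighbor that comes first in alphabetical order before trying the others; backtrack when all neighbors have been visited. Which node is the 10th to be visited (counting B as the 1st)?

I

Visit B
B → C
C → E
E → G
G → F
F → A
A → L
L → J
J → H
H → I
I → K
K → M
I → N
N → P
I → O
O → D

Visit order: B, C, E, G, F, A, L, J, H, I, K, M, N, P, O, D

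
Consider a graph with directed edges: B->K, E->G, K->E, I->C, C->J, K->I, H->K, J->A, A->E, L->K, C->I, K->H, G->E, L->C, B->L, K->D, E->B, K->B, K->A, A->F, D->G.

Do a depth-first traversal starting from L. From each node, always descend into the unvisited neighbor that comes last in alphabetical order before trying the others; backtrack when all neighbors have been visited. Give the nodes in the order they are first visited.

L, K, I, C, J, A, F, E, G, B, H, D

Visit L
L → K
K → I
I → C
C → J
J → A
A → F
A → E
E → G
E → B
K → H
K → D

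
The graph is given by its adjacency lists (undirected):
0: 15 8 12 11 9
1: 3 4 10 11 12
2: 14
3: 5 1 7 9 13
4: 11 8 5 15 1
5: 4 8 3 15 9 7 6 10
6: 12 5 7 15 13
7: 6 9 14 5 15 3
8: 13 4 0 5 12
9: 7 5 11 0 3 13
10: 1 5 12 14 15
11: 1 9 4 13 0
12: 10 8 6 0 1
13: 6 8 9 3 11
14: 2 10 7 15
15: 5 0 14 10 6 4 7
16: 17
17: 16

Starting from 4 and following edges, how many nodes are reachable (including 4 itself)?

BFS from 4 visits: 4, 1, 5, 8, 11, 15, 3, 10, 12, 6, 7, 9, 0, 13, 14, 2
Reachable nodes: 16 of 18 total.

16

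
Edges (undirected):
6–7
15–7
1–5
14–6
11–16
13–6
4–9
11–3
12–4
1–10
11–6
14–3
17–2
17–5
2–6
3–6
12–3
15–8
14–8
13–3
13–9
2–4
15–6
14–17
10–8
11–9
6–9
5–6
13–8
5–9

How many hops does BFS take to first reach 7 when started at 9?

2

Level 0: 9
Level 1: 4, 5, 6, 11, 13
Level 2: 1, 2, 3, 7, 8, 12, 14, 15, 16, 17
Level 3: 10
7 first appears at level 2.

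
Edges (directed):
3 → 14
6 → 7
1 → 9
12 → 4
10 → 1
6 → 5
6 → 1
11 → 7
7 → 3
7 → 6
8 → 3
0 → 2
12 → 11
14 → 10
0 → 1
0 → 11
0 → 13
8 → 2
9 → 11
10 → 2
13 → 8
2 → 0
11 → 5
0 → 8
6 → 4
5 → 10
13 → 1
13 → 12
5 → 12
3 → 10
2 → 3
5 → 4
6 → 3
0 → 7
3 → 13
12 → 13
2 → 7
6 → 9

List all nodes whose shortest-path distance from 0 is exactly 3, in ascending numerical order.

4, 10, 14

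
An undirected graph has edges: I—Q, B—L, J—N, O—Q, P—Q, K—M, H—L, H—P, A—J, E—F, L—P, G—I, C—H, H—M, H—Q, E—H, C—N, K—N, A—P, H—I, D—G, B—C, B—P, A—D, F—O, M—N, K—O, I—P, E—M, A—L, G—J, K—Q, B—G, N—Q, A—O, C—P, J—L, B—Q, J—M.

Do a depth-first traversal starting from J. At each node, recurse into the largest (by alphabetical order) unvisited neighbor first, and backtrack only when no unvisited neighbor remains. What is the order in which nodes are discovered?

Visit J
J → N
N → Q
Q → P
P → L
L → H
H → M
M → K
K → O
O → F
F → E
O → A
A → D
D → G
G → I
G → B
B → C

J, N, Q, P, L, H, M, K, O, F, E, A, D, G, I, B, C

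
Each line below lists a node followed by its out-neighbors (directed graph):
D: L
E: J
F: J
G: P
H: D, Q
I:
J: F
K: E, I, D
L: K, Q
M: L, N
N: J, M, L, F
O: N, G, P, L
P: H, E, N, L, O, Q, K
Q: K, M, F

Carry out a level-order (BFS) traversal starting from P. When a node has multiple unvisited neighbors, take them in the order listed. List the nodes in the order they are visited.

Visit P; enqueue H, E, N, L, O, Q, K → queue [H, E, N, L, O, Q, K]
Visit H; enqueue D → queue [E, N, L, O, Q, K, D]
Visit E; enqueue J → queue [N, L, O, Q, K, D, J]
Visit N; enqueue M, F → queue [L, O, Q, K, D, J, M, F]
Visit L → queue [O, Q, K, D, J, M, F]
Visit O; enqueue G → queue [Q, K, D, J, M, F, G]
Visit Q → queue [K, D, J, M, F, G]
Visit K; enqueue I → queue [D, J, M, F, G, I]
Visit D → queue [J, M, F, G, I]
Visit J → queue [M, F, G, I]
Visit M → queue [F, G, I]
Visit F → queue [G, I]
Visit G → queue [I]
Visit I → queue []

P, H, E, N, L, O, Q, K, D, J, M, F, G, I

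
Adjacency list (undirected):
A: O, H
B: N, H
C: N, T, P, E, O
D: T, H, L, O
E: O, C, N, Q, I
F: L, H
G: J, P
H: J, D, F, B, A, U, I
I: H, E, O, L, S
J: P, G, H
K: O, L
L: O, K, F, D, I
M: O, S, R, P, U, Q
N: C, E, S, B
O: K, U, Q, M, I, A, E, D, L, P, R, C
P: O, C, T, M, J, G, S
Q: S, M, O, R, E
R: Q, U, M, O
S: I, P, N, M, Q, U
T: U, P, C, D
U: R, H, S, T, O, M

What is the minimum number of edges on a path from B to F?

2

Level 0: B
Level 1: H, N
Level 2: A, C, D, E, F, I, J, S, U
Level 3: G, L, M, O, P, Q, R, T
Level 4: K
F first appears at level 2.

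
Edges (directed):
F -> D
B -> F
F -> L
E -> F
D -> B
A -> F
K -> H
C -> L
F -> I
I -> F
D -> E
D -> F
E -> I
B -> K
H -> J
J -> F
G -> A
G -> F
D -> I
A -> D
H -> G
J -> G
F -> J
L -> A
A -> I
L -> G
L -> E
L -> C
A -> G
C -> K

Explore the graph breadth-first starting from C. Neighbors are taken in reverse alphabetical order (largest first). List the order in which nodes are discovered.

C L K G E A H F I D J B

Visit C; enqueue L, K → queue [L, K]
Visit L; enqueue G, E, A → queue [K, G, E, A]
Visit K; enqueue H → queue [G, E, A, H]
Visit G; enqueue F → queue [E, A, H, F]
Visit E; enqueue I → queue [A, H, F, I]
Visit A; enqueue D → queue [H, F, I, D]
Visit H; enqueue J → queue [F, I, D, J]
Visit F → queue [I, D, J]
Visit I → queue [D, J]
Visit D; enqueue B → queue [J, B]
Visit J → queue [B]
Visit B → queue []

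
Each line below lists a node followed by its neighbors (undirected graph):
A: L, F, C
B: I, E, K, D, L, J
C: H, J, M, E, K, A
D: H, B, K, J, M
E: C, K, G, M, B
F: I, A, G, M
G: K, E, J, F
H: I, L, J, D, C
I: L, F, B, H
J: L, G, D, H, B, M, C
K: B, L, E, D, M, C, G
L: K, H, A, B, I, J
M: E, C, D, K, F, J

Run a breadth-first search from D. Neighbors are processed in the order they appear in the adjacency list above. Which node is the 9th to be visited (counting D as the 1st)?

Visit D; enqueue H, B, K, J, M → queue [H, B, K, J, M]
Visit H; enqueue I, L, C → queue [B, K, J, M, I, L, C]
Visit B; enqueue E → queue [K, J, M, I, L, C, E]
Visit K; enqueue G → queue [J, M, I, L, C, E, G]
Visit J → queue [M, I, L, C, E, G]
Visit M; enqueue F → queue [I, L, C, E, G, F]
Visit I → queue [L, C, E, G, F]
Visit L; enqueue A → queue [C, E, G, F, A]
Visit C → queue [E, G, F, A]
Visit E → queue [G, F, A]
Visit G → queue [F, A]
Visit F → queue [A]
Visit A → queue []

Visit order: D, H, B, K, J, M, I, L, C, E, G, F, A

C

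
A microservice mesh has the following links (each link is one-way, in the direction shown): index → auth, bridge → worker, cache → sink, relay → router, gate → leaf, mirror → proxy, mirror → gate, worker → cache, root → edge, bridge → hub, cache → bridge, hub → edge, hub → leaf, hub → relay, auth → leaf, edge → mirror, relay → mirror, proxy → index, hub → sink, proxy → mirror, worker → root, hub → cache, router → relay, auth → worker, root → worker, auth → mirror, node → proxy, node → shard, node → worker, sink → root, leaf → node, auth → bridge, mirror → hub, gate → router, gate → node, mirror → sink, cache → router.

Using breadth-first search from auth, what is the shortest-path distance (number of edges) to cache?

Level 0: auth
Level 1: bridge, leaf, mirror, worker
Level 2: cache, gate, hub, node, proxy, root, sink
Level 3: edge, index, relay, router, shard
cache first appears at level 2.

2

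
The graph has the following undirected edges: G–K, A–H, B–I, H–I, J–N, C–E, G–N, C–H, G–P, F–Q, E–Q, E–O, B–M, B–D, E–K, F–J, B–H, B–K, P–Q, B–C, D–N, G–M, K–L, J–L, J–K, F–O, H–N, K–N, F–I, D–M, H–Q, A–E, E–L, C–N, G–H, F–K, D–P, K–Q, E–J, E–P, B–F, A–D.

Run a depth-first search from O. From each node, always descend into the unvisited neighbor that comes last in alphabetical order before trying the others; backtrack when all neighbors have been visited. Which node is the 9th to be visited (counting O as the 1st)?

Visit O
O → F
F → Q
Q → P
P → G
G → N
N → K
K → L
L → J
J → E
E → C
C → H
H → I
I → B
B → M
M → D
D → A

Visit order: O, F, Q, P, G, N, K, L, J, E, C, H, I, B, M, D, A

J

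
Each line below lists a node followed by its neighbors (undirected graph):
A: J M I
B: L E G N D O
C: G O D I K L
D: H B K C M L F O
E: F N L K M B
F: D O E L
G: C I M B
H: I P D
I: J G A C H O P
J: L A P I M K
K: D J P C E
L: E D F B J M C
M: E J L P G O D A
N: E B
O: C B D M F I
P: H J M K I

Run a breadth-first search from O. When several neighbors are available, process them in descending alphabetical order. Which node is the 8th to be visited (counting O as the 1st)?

Visit O; enqueue M, I, F, D, C, B → queue [M, I, F, D, C, B]
Visit M; enqueue P, L, J, G, E, A → queue [I, F, D, C, B, P, L, J, G, E, A]
Visit I; enqueue H → queue [F, D, C, B, P, L, J, G, E, A, H]
Visit F → queue [D, C, B, P, L, J, G, E, A, H]
Visit D; enqueue K → queue [C, B, P, L, J, G, E, A, H, K]
Visit C → queue [B, P, L, J, G, E, A, H, K]
Visit B; enqueue N → queue [P, L, J, G, E, A, H, K, N]
Visit P → queue [L, J, G, E, A, H, K, N]
Visit L → queue [J, G, E, A, H, K, N]
Visit J → queue [G, E, A, H, K, N]
Visit G → queue [E, A, H, K, N]
Visit E → queue [A, H, K, N]
Visit A → queue [H, K, N]
Visit H → queue [K, N]
Visit K → queue [N]
Visit N → queue []

Visit order: O, M, I, F, D, C, B, P, L, J, G, E, A, H, K, N

P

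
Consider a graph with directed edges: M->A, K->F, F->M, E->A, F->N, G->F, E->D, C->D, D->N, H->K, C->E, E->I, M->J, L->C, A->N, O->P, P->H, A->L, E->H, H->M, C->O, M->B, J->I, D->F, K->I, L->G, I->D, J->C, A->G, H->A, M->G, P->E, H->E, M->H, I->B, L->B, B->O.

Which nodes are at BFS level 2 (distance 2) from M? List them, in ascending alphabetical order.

C, E, F, I, K, L, N, O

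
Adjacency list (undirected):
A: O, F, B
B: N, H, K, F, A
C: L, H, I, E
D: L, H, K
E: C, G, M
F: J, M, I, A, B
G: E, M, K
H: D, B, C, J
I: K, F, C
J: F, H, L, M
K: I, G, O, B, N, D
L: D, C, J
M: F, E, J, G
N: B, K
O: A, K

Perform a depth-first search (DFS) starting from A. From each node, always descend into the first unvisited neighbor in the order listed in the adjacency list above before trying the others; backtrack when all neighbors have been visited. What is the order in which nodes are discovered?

Visit A
A → O
O → K
K → I
I → F
F → J
J → H
H → D
D → L
L → C
C → E
E → G
G → M
H → B
B → N

A -> O -> K -> I -> F -> J -> H -> D -> L -> C -> E -> G -> M -> B -> N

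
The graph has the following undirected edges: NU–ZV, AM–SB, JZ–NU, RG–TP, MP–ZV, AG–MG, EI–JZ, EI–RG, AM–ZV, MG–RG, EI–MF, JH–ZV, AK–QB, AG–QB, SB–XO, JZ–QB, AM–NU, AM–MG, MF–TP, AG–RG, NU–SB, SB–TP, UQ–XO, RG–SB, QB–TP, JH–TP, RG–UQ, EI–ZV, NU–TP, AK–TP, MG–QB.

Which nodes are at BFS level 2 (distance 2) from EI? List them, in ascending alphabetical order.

AG, AM, JH, MG, MP, NU, QB, SB, TP, UQ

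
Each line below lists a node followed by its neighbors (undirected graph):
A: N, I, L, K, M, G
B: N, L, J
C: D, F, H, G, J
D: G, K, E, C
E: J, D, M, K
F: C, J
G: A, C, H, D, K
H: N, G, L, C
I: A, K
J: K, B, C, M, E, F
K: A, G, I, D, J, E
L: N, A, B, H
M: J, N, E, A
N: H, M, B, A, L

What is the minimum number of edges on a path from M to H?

2

Level 0: M
Level 1: A, E, J, N
Level 2: B, C, D, F, G, H, I, K, L
H first appears at level 2.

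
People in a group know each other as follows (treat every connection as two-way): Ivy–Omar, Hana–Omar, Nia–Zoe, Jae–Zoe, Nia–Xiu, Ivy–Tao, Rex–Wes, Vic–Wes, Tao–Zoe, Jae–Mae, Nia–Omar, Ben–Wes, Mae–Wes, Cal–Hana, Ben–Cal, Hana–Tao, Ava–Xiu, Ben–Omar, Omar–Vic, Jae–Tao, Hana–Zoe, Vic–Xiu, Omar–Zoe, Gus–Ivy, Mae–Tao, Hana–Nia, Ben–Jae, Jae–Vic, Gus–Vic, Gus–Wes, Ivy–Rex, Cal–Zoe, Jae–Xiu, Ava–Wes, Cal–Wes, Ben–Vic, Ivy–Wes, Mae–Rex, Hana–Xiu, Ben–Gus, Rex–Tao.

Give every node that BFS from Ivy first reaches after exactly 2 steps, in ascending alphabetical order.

Ava, Ben, Cal, Hana, Jae, Mae, Nia, Vic, Zoe

Level 0: Ivy
Level 1: Gus, Omar, Rex, Tao, Wes
Level 2: Ava, Ben, Cal, Hana, Jae, Mae, Nia, Vic, Zoe
Level 3: Xiu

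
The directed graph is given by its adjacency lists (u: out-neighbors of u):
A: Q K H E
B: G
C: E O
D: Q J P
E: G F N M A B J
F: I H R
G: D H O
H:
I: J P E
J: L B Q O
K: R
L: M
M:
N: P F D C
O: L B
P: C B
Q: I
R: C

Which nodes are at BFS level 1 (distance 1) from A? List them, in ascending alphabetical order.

Level 0: A
Level 1: E, H, K, Q
Level 2: B, F, G, I, J, M, N, R
Level 3: C, D, L, O, P

E, H, K, Q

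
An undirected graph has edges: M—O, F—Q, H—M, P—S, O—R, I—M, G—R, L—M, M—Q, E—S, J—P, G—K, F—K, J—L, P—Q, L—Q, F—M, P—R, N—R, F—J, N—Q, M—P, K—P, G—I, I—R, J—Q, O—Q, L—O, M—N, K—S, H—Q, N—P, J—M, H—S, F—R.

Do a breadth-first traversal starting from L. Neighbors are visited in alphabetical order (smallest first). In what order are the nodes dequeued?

L -> J -> M -> O -> Q -> F -> P -> H -> I -> N -> R -> K -> S -> G -> E

Visit L; enqueue J, M, O, Q → queue [J, M, O, Q]
Visit J; enqueue F, P → queue [M, O, Q, F, P]
Visit M; enqueue H, I, N → queue [O, Q, F, P, H, I, N]
Visit O; enqueue R → queue [Q, F, P, H, I, N, R]
Visit Q → queue [F, P, H, I, N, R]
Visit F; enqueue K → queue [P, H, I, N, R, K]
Visit P; enqueue S → queue [H, I, N, R, K, S]
Visit H → queue [I, N, R, K, S]
Visit I; enqueue G → queue [N, R, K, S, G]
Visit N → queue [R, K, S, G]
Visit R → queue [K, S, G]
Visit K → queue [S, G]
Visit S; enqueue E → queue [G, E]
Visit G → queue [E]
Visit E → queue []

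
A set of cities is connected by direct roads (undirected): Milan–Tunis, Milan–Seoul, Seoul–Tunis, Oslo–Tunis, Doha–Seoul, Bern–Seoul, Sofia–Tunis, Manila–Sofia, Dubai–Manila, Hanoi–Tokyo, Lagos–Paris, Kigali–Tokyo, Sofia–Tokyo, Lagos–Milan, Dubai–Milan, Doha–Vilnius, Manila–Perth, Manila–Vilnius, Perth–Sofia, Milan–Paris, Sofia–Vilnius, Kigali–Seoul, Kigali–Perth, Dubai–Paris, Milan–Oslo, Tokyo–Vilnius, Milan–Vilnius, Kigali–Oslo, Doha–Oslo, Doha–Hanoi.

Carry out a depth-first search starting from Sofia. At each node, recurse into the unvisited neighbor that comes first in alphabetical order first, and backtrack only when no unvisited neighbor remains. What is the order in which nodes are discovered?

Sofia → Manila → Dubai → Milan → Lagos → Paris → Oslo → Doha → Hanoi → Tokyo → Kigali → Perth → Seoul → Bern → Tunis → Vilnius

Visit Sofia
Sofia → Manila
Manila → Dubai
Dubai → Milan
Milan → Lagos
Lagos → Paris
Milan → Oslo
Oslo → Doha
Doha → Hanoi
Hanoi → Tokyo
Tokyo → Kigali
Kigali → Perth
Kigali → Seoul
Seoul → Bern
Seoul → Tunis
Tokyo → Vilnius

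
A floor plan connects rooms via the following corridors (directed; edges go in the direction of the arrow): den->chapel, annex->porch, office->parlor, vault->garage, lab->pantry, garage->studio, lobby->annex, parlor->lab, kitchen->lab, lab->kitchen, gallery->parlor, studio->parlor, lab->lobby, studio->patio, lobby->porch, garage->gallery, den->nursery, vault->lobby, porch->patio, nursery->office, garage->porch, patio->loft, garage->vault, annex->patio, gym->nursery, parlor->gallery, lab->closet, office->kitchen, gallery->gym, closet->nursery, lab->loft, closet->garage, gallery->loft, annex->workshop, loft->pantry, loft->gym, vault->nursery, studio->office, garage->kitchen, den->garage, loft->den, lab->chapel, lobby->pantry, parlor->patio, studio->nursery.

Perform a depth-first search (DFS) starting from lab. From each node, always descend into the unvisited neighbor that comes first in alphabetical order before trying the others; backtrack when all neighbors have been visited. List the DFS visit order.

Visit lab
lab → chapel
lab → closet
closet → garage
garage → gallery
gallery → gym
gym → nursery
nursery → office
office → kitchen
office → parlor
parlor → patio
patio → loft
loft → den
loft → pantry
garage → porch
garage → studio
garage → vault
vault → lobby
lobby → annex
annex → workshop

lab, chapel, closet, garage, gallery, gym, nursery, office, kitchen, parlor, patio, loft, den, pantry, porch, studio, vault, lobby, annex, workshop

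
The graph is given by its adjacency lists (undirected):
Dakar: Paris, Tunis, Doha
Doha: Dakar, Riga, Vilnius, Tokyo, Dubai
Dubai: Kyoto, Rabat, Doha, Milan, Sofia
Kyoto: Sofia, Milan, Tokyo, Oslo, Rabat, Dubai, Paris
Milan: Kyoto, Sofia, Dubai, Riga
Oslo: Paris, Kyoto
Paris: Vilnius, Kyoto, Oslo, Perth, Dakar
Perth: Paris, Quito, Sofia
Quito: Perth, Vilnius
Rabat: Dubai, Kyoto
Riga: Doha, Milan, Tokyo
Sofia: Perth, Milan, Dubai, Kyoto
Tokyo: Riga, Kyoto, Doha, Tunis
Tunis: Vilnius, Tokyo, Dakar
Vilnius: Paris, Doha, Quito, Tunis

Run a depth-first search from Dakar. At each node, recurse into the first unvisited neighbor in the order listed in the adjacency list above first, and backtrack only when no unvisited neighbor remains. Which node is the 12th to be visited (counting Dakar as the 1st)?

Rabat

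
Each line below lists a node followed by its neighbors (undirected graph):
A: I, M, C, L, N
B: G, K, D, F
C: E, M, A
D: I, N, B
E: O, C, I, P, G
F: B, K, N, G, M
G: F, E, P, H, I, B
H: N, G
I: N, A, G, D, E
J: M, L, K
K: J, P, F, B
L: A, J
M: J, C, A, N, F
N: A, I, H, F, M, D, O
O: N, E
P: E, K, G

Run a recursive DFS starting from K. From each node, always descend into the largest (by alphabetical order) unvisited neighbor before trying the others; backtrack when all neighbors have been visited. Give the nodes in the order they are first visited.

Visit K
K → P
P → G
G → I
I → N
N → O
O → E
E → C
C → M
M → J
J → L
L → A
M → F
F → B
B → D
N → H

K P G I N O E C M J L A F B D H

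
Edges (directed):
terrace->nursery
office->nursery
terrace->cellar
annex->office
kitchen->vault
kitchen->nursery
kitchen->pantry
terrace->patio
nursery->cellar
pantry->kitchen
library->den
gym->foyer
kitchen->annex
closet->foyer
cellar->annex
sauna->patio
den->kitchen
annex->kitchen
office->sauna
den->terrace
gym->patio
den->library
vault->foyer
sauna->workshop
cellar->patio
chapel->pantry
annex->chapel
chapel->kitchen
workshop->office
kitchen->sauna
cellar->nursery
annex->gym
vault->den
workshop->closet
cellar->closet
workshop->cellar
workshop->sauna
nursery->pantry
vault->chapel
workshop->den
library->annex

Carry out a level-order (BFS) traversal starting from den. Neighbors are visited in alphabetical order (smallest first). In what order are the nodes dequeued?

Visit den; enqueue kitchen, library, terrace → queue [kitchen, library, terrace]
Visit kitchen; enqueue annex, nursery, pantry, sauna, vault → queue [library, terrace, annex, nursery, pantry, sauna, vault]
Visit library → queue [terrace, annex, nursery, pantry, sauna, vault]
Visit terrace; enqueue cellar, patio → queue [annex, nursery, pantry, sauna, vault, cellar, patio]
Visit annex; enqueue chapel, gym, office → queue [nursery, pantry, sauna, vault, cellar, patio, chapel, gym, office]
Visit nursery → queue [pantry, sauna, vault, cellar, patio, chapel, gym, office]
Visit pantry → queue [sauna, vault, cellar, patio, chapel, gym, office]
Visit sauna; enqueue workshop → queue [vault, cellar, patio, chapel, gym, office, workshop]
Visit vault; enqueue foyer → queue [cellar, patio, chapel, gym, office, workshop, foyer]
Visit cellar; enqueue closet → queue [patio, chapel, gym, office, workshop, foyer, closet]
Visit patio → queue [chapel, gym, office, workshop, foyer, closet]
Visit chapel → queue [gym, office, workshop, foyer, closet]
Visit gym → queue [office, workshop, foyer, closet]
Visit office → queue [workshop, foyer, closet]
Visit workshop → queue [foyer, closet]
Visit foyer → queue [closet]
Visit closet → queue []

den, kitchen, library, terrace, annex, nursery, pantry, sauna, vault, cellar, patio, chapel, gym, office, workshop, foyer, closet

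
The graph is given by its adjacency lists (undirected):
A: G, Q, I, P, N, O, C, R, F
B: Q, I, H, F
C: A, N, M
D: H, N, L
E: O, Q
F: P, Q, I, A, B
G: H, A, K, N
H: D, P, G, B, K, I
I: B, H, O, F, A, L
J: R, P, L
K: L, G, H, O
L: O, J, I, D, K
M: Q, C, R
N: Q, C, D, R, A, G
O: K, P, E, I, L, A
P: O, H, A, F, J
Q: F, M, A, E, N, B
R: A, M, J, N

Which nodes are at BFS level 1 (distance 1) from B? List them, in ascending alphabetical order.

F, H, I, Q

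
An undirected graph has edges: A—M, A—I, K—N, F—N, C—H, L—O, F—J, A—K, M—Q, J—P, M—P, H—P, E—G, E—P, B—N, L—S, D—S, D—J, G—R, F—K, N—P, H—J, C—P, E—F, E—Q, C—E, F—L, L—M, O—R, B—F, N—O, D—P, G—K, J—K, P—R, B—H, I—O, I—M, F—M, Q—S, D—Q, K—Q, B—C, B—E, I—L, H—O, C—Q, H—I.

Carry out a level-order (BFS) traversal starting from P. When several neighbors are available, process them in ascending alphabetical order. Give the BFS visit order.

Visit P; enqueue C, D, E, H, J, M, N, R → queue [C, D, E, H, J, M, N, R]
Visit C; enqueue B, Q → queue [D, E, H, J, M, N, R, B, Q]
Visit D; enqueue S → queue [E, H, J, M, N, R, B, Q, S]
Visit E; enqueue F, G → queue [H, J, M, N, R, B, Q, S, F, G]
Visit H; enqueue I, O → queue [J, M, N, R, B, Q, S, F, G, I, O]
Visit J; enqueue K → queue [M, N, R, B, Q, S, F, G, I, O, K]
Visit M; enqueue A, L → queue [N, R, B, Q, S, F, G, I, O, K, A, L]
Visit N → queue [R, B, Q, S, F, G, I, O, K, A, L]
Visit R → queue [B, Q, S, F, G, I, O, K, A, L]
Visit B → queue [Q, S, F, G, I, O, K, A, L]
Visit Q → queue [S, F, G, I, O, K, A, L]
Visit S → queue [F, G, I, O, K, A, L]
Visit F → queue [G, I, O, K, A, L]
Visit G → queue [I, O, K, A, L]
Visit I → queue [O, K, A, L]
Visit O → queue [K, A, L]
Visit K → queue [A, L]
Visit A → queue [L]
Visit L → queue []

P -> C -> D -> E -> H -> J -> M -> N -> R -> B -> Q -> S -> F -> G -> I -> O -> K -> A -> L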